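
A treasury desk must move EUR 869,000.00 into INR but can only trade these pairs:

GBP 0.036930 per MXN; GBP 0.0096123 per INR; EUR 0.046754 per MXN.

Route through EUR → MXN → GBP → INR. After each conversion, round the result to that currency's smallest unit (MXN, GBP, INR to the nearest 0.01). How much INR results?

INR 71,409,007.21

EUR 869,000.00 ÷ 0.046754 = MXN 18,586,644.99
MXN 18,586,644.99 × 0.036930 = GBP 686,404.80
GBP 686,404.80 ÷ 0.0096123 = INR 71,409,007.21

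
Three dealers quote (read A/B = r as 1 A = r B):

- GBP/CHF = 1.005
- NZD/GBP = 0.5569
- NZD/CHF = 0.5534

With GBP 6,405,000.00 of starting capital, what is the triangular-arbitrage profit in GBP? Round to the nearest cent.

Profit: GBP 72,736.22

Profitable loop is GBP → CHF → NZD → GBP:
GBP 6,405,000.00 × 1.005 = CHF 6,437,025.00
CHF 6,437,025.00 ÷ 0.5534 = NZD 11,631,776.29
NZD 11,631,776.29 × 0.5569 = GBP 6,477,736.22
Profit = GBP 6,477,736.22 − GBP 6,405,000.00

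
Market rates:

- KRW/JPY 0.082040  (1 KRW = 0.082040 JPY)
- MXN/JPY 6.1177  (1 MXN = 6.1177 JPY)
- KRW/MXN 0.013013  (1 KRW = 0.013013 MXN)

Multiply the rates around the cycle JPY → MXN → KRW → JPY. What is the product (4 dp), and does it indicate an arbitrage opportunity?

Around JPY → MXN → KRW → JPY: 1 ÷ 6.1177 ÷ 0.013013 × 0.082040 = 1.030529
Product > 1; profitable direction is JPY → MXN → KRW → JPY.

1.0305 (arbitrage exists)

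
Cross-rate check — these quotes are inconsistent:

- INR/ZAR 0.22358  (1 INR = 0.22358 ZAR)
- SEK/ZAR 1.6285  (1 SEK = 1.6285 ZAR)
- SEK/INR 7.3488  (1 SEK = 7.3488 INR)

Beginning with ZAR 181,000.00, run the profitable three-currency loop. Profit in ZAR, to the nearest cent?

Profitable loop is ZAR → SEK → INR → ZAR:
ZAR 181,000.00 ÷ 1.6285 = SEK 111,145.23
SEK 111,145.23 × 7.3488 = INR 816,784.03
INR 816,784.03 × 0.22358 = ZAR 182,616.57
Profit = ZAR 182,616.57 − ZAR 181,000.00

Profit: ZAR 1,616.57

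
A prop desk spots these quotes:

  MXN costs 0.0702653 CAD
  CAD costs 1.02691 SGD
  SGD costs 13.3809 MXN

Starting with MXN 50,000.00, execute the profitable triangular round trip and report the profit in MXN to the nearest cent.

Profitable loop is MXN → SGD → CAD → MXN:
MXN 50,000.00 ÷ 13.3809 = SGD 3,736.67
SGD 3,736.67 ÷ 1.02691 = CAD 3,638.75
CAD 3,638.75 ÷ 0.0702653 = MXN 51,785.88
Profit = MXN 51,785.88 − MXN 50,000.00

Profit: MXN 1,785.88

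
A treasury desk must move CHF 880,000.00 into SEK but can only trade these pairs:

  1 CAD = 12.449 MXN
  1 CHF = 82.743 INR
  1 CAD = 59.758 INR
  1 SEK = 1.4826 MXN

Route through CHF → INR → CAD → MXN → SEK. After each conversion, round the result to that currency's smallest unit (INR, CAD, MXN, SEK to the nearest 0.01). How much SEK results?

SEK 10,231,241.89

CHF 880,000.00 × 82.743 = INR 72,813,840.00
INR 72,813,840.00 ÷ 59.758 = CAD 1,218,478.53
CAD 1,218,478.53 × 12.449 = MXN 15,168,839.22
MXN 15,168,839.22 ÷ 1.4826 = SEK 10,231,241.89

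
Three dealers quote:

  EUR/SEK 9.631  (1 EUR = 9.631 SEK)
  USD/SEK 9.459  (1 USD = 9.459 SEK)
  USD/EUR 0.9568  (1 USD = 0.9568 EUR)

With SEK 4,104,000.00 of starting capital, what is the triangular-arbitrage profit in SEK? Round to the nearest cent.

Profitable loop is SEK → EUR → USD → SEK:
SEK 4,104,000.00 ÷ 9.631 = EUR 426,123.97
EUR 426,123.97 ÷ 0.9568 = USD 445,363.69
USD 445,363.69 × 9.459 = SEK 4,212,695.10
Profit = SEK 4,212,695.10 − SEK 4,104,000.00

Profit: SEK 108,695.10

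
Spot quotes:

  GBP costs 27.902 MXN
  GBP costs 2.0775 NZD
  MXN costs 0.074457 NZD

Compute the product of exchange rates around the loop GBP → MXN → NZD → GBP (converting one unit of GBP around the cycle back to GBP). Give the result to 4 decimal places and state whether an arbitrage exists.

1.0000 (no arbitrage)

Around GBP → MXN → NZD → GBP: 1 × 27.902 × 0.074457 ÷ 2.0775 = 1.000000
Product ≈ 1 (deviation 0.000%, within rounding noise).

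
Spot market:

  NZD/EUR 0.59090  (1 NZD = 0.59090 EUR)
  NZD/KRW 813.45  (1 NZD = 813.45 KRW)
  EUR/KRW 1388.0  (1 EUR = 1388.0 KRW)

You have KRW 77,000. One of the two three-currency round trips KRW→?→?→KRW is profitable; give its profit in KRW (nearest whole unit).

Profitable loop is KRW → NZD → EUR → KRW:
KRW 77,000 ÷ 813.45 = NZD 94.66
NZD 94.66 × 0.59090 = EUR 55.93
EUR 55.93 × 1388.0 = KRW 77,636
Profit = KRW 77,636 − KRW 77,000

Profit: KRW 636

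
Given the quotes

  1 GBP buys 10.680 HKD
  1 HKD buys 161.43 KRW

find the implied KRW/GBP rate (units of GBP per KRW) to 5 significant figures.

KRW/GBP = 0.00058002

1 KRW ÷ 161.43 = 0.00619464 HKD
0.00619464 HKD ÷ 10.680 = 0.000580022 GBP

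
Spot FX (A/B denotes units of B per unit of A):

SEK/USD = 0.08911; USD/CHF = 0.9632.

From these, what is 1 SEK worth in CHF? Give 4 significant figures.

SEK/CHF = 0.08583

1 SEK × 0.08911 = 0.08911 USD
0.08911 USD × 0.9632 = 0.0858308 CHF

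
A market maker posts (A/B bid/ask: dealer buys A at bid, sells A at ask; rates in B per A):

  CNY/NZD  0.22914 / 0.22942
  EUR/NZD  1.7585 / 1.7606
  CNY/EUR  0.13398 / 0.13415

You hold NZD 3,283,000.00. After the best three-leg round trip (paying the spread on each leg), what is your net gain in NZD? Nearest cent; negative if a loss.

Net profit: NZD 88,490.60

Best loop NZD → CNY → EUR → NZD:
NZD 3,283,000.00 ÷ 0.22942 (buy CNY at ask) = CNY 14,309,999.13
CNY 14,309,999.13 × 0.13398 (sell CNY at bid) = EUR 1,917,253.68
EUR 1,917,253.68 × 1.7585 (sell EUR at bid) = NZD 3,371,490.60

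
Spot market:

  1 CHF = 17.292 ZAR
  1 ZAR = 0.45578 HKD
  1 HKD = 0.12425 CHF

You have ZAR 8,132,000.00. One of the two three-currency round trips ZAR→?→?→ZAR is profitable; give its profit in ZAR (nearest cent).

Profit: ZAR 172,251.27

Profitable loop is ZAR → CHF → HKD → ZAR:
ZAR 8,132,000.00 ÷ 17.292 = CHF 470,275.27
CHF 470,275.27 ÷ 0.12425 = HKD 3,784,911.64
HKD 3,784,911.64 ÷ 0.45578 = ZAR 8,304,251.27
Profit = ZAR 8,304,251.27 − ZAR 8,132,000.00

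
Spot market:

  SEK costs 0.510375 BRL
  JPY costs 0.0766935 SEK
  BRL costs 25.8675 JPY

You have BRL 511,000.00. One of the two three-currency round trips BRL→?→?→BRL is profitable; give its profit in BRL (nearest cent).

Profitable loop is BRL → JPY → SEK → BRL:
BRL 511,000.00 × 25.8675 = JPY 13,218,292
JPY 13,218,292 × 0.0766935 = SEK 1,013,757.12
SEK 1,013,757.12 × 0.510375 = BRL 517,396.29
Profit = BRL 517,396.29 − BRL 511,000.00

Profit: BRL 6,396.29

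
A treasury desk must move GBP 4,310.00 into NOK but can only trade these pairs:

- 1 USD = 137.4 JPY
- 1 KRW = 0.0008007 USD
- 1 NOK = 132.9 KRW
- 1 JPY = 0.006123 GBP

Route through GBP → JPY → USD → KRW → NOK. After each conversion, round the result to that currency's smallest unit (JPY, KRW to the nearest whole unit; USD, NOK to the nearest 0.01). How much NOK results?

NOK 48,142.79

GBP 4,310.00 ÷ 0.006123 = JPY 703,903
JPY 703,903 ÷ 137.4 = USD 5,123.02
USD 5,123.02 ÷ 0.0008007 = KRW 6,398,177
KRW 6,398,177 ÷ 132.9 = NOK 48,142.79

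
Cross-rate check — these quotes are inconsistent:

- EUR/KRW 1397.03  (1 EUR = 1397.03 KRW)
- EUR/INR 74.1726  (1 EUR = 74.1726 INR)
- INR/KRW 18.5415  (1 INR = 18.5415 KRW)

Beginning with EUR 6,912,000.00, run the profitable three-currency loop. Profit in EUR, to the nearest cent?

Profitable loop is EUR → KRW → INR → EUR:
EUR 6,912,000.00 × 1397.03 = KRW 9,656,271,360
KRW 9,656,271,360 ÷ 18.5415 = INR 520,792,350.13
INR 520,792,350.13 ÷ 74.1726 = EUR 7,021,357.62
Profit = EUR 7,021,357.62 − EUR 6,912,000.00

Profit: EUR 109,357.62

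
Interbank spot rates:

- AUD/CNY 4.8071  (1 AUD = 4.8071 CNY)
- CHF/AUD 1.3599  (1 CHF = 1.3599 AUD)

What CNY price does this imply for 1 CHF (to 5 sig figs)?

1 CHF × 1.3599 = 1.3599 AUD
1.3599 AUD × 4.8071 = 6.53718 CNY

CHF/CNY = 6.5372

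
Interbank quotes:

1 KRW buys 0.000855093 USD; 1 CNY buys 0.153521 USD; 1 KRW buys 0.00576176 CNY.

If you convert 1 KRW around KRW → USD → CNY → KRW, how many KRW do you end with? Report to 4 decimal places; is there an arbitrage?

0.9667 (arbitrage exists)

Around KRW → USD → CNY → KRW: 1 × 0.000855093 ÷ 0.153521 ÷ 0.00576176 = 0.966697
Product < 1; profitable direction is KRW → CNY → USD → KRW.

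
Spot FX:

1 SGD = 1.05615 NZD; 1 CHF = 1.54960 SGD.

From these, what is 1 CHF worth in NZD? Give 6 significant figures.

CHF/NZD = 1.63661

1 CHF × 1.54960 = 1.5496 SGD
1.5496 SGD × 1.05615 = 1.63661 NZD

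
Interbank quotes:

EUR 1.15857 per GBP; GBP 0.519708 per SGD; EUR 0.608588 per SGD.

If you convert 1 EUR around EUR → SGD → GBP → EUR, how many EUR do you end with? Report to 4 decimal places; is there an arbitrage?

0.9894 (arbitrage exists)

Around EUR → SGD → GBP → EUR: 1 ÷ 0.608588 × 0.519708 × 1.15857 = 0.989369
Product < 1; profitable direction is EUR → GBP → SGD → EUR.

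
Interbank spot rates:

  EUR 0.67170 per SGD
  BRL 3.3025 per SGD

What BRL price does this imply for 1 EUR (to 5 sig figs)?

EUR/BRL = 4.9166

1 EUR ÷ 0.67170 = 1.48876 SGD
1.48876 SGD × 3.3025 = 4.91663 BRL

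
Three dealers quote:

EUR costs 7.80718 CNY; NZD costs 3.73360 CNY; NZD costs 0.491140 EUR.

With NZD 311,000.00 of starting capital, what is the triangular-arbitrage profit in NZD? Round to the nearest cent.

Profit: NZD 8,397.93

Profitable loop is NZD → EUR → CNY → NZD:
NZD 311,000.00 × 0.491140 = EUR 152,744.54
EUR 152,744.54 × 7.80718 = CNY 1,192,504.12
CNY 1,192,504.12 ÷ 3.73360 = NZD 319,397.93
Profit = NZD 319,397.93 − NZD 311,000.00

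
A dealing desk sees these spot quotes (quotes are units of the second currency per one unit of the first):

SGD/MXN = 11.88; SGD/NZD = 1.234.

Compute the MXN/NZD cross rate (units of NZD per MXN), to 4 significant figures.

1 MXN ÷ 11.88 = 0.0841751 SGD
0.0841751 SGD × 1.234 = 0.103872 NZD

MXN/NZD = 0.1039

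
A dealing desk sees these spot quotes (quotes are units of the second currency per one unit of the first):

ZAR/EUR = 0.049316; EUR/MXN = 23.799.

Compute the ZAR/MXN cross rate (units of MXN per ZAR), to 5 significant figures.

ZAR/MXN = 1.1737

1 ZAR × 0.049316 = 0.049316 EUR
0.049316 EUR × 23.799 = 1.17367 MXN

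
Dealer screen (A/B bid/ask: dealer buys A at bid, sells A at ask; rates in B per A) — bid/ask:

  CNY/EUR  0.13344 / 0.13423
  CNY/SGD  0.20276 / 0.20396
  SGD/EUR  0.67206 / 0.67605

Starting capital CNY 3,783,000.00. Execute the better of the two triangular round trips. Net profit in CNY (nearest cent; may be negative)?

Net profit: CNY 57,405.48

Best loop CNY → SGD → EUR → CNY:
CNY 3,783,000.00 × 0.20276 (sell CNY at bid) = SGD 767,041.08
SGD 767,041.08 × 0.67206 (sell SGD at bid) = EUR 515,497.63
EUR 515,497.63 ÷ 0.13423 (buy CNY at ask) = CNY 3,840,405.48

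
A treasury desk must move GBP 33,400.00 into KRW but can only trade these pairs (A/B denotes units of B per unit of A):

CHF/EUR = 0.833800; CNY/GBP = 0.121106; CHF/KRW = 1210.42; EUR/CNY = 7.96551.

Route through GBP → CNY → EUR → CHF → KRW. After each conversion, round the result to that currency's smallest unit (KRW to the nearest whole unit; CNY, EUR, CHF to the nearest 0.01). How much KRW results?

KRW 50,262,194

GBP 33,400.00 ÷ 0.121106 = CNY 275,791.46
CNY 275,791.46 ÷ 7.96551 = EUR 34,623.20
EUR 34,623.20 ÷ 0.833800 = CHF 41,524.59
CHF 41,524.59 × 1210.42 = KRW 50,262,194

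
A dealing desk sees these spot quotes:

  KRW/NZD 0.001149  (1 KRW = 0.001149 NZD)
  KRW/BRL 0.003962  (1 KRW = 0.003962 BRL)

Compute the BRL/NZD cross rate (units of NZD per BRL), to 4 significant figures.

1 BRL ÷ 0.003962 = 252.398 KRW
252.398 KRW × 0.001149 = 0.290005 NZD

BRL/NZD = 0.2900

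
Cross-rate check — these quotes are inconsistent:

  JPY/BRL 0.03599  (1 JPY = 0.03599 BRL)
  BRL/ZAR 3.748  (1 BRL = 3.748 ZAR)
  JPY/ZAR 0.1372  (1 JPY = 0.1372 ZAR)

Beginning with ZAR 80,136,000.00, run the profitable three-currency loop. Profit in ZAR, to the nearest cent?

Profit: ZAR 1,372,019.99

Profitable loop is ZAR → BRL → JPY → ZAR:
ZAR 80,136,000.00 ÷ 3.748 = BRL 21,381,003.20
BRL 21,381,003.20 ÷ 0.03599 = JPY 594,081,778
JPY 594,081,778 × 0.1372 = ZAR 81,508,019.99
Profit = ZAR 81,508,019.99 − ZAR 80,136,000.00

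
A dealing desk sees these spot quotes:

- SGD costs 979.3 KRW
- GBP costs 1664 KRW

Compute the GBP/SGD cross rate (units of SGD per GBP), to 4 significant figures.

GBP/SGD = 1.699

1 GBP × 1664 = 1664 KRW
1664 KRW ÷ 979.3 = 1.69917 SGD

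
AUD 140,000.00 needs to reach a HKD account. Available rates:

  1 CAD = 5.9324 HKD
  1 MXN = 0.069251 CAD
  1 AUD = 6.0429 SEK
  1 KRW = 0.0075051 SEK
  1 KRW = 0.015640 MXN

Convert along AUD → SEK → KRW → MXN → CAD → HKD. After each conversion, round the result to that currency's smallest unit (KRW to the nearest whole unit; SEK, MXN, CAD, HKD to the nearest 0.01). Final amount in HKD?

HKD 724,286.18

AUD 140,000.00 × 6.0429 = SEK 846,006.00
SEK 846,006.00 ÷ 0.0075051 = KRW 112,724,148
KRW 112,724,148 × 0.015640 = MXN 1,763,005.67
MXN 1,763,005.67 × 0.069251 = CAD 122,089.91
CAD 122,089.91 × 5.9324 = HKD 724,286.18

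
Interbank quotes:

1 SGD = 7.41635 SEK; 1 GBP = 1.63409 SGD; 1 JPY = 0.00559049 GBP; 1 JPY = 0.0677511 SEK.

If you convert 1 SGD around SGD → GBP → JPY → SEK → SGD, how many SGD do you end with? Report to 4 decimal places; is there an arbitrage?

Around SGD → GBP → JPY → SEK → SGD: 1 ÷ 1.63409 ÷ 0.00559049 × 0.0677511 ÷ 7.41635 = 1.000001
Product ≈ 1 (deviation 0.000%, within rounding noise).

1.0000 (no arbitrage)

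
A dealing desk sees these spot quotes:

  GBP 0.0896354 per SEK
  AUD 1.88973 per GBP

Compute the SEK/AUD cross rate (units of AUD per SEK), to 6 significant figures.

SEK/AUD = 0.169387

1 SEK × 0.0896354 = 0.0896354 GBP
0.0896354 GBP × 1.88973 = 0.169387 AUD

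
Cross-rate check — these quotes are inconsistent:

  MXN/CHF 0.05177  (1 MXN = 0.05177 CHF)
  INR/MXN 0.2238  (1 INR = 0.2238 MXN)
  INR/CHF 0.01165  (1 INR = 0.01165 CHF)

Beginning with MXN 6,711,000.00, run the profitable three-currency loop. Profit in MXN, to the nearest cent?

Profit: MXN 36,997.56

Profitable loop is MXN → INR → CHF → MXN:
MXN 6,711,000.00 ÷ 0.2238 = INR 29,986,595.17
INR 29,986,595.17 × 0.01165 = CHF 349,343.83
CHF 349,343.83 ÷ 0.05177 = MXN 6,747,997.56
Profit = MXN 6,747,997.56 − MXN 6,711,000.00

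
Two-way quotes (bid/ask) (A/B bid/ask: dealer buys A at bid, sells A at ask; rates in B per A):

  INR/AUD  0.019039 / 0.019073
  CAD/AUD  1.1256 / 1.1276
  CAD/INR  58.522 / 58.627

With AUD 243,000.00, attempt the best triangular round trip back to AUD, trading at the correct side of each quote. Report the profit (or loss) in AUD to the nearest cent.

Net profit: AUD 1,609.70

Best loop AUD → INR → CAD → AUD:
AUD 243,000.00 ÷ 0.019073 (buy INR at ask) = INR 12,740,523.25
INR 12,740,523.25 ÷ 58.627 (buy CAD at ask) = CAD 217,314.94
CAD 217,314.94 × 1.1256 (sell CAD at bid) = AUD 244,609.70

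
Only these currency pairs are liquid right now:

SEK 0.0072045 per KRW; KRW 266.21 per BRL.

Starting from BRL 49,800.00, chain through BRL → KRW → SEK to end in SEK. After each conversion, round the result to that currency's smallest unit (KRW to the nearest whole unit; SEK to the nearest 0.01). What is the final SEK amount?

SEK 95,511.92

BRL 49,800.00 × 266.21 = KRW 13,257,258
KRW 13,257,258 × 0.0072045 = SEK 95,511.92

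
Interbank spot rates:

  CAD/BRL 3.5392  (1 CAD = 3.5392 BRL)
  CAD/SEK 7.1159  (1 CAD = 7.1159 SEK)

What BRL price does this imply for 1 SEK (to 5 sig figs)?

SEK/BRL = 0.49737

1 SEK ÷ 7.1159 = 0.14053 CAD
0.14053 CAD × 3.5392 = 0.497365 BRL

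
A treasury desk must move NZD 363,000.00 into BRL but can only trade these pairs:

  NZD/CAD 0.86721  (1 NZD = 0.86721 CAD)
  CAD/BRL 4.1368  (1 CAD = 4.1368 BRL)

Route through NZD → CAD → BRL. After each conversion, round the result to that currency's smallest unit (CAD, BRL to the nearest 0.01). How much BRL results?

NZD 363,000.00 × 0.86721 = CAD 314,797.23
CAD 314,797.23 × 4.1368 = BRL 1,302,253.18

BRL 1,302,253.18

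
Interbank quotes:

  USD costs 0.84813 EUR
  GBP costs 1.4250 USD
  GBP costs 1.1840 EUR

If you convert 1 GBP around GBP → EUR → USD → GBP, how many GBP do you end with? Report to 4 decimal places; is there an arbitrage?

0.9797 (arbitrage exists)

Around GBP → EUR → USD → GBP: 1 × 1.1840 ÷ 0.84813 ÷ 1.4250 = 0.979658
Product < 1; profitable direction is GBP → USD → EUR → GBP.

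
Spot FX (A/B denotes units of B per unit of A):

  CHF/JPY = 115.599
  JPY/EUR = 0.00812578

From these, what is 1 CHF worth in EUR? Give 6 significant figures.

1 CHF × 115.599 = 115.599 JPY
115.599 JPY × 0.00812578 = 0.939332 EUR

CHF/EUR = 0.939332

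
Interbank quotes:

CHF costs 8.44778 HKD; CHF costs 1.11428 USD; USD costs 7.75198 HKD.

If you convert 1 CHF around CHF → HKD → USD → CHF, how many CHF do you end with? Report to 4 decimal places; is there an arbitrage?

0.9780 (arbitrage exists)

Around CHF → HKD → USD → CHF: 1 × 8.44778 ÷ 7.75198 ÷ 1.11428 = 0.977993
Product < 1; profitable direction is CHF → USD → HKD → CHF.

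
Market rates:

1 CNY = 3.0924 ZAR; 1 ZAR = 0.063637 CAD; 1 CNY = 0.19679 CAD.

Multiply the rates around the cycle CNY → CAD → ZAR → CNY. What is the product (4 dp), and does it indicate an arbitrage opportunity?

Around CNY → CAD → ZAR → CNY: 1 × 0.19679 ÷ 0.063637 ÷ 3.0924 = 0.999995
Product ≈ 1 (deviation 0.001%, within rounding noise).

1.0000 (no arbitrage)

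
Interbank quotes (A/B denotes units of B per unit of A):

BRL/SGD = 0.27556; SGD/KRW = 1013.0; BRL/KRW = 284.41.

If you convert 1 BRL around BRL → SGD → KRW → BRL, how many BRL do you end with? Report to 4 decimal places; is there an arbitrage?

Around BRL → SGD → KRW → BRL: 1 × 0.27556 × 1013.0 ÷ 284.41 = 0.981478
Product < 1; profitable direction is BRL → KRW → SGD → BRL.

0.9815 (arbitrage exists)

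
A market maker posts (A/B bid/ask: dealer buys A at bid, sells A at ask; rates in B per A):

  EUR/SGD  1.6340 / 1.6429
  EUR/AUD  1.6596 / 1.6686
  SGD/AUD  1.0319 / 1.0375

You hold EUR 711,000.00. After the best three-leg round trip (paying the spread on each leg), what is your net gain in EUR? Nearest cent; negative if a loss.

Best loop EUR → SGD → AUD → EUR:
EUR 711,000.00 × 1.6340 (sell EUR at bid) = SGD 1,161,774.00
SGD 1,161,774.00 × 1.0319 (sell SGD at bid) = AUD 1,198,834.59
AUD 1,198,834.59 ÷ 1.6686 (buy EUR at ask) = EUR 718,467.33

Net profit: EUR 7,467.33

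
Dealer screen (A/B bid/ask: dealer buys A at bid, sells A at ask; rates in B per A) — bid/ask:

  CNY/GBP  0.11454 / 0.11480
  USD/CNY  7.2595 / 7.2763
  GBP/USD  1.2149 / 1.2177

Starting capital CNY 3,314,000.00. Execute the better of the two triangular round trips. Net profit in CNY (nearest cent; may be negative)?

Best loop CNY → GBP → USD → CNY:
CNY 3,314,000.00 × 0.11454 (sell CNY at bid) = GBP 379,585.56
GBP 379,585.56 × 1.2149 (sell GBP at bid) = USD 461,158.50
USD 461,158.50 × 7.2595 (sell USD at bid) = CNY 3,347,780.11

Net profit: CNY 33,780.11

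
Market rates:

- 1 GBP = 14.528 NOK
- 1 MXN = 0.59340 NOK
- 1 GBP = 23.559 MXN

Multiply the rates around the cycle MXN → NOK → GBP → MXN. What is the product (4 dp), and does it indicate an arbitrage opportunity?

0.9623 (arbitrage exists)

Around MXN → NOK → GBP → MXN: 1 × 0.59340 ÷ 14.528 × 23.559 = 0.962274
Product < 1; profitable direction is MXN → GBP → NOK → MXN.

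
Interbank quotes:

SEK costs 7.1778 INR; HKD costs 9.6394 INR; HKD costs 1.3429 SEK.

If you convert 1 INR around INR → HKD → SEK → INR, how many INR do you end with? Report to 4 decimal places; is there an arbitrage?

1.0000 (no arbitrage)

Around INR → HKD → SEK → INR: 1 ÷ 9.6394 × 1.3429 × 7.1778 = 0.999966
Product ≈ 1 (deviation 0.003%, within rounding noise).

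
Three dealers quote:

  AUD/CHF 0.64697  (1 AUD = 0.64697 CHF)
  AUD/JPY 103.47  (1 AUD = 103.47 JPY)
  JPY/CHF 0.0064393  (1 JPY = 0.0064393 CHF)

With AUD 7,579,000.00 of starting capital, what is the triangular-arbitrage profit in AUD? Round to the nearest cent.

Profit: AUD 226,143.14

Profitable loop is AUD → JPY → CHF → AUD:
AUD 7,579,000.00 × 103.47 = JPY 784,199,130
JPY 784,199,130 × 0.0064393 = CHF 5,049,693.46
CHF 5,049,693.46 ÷ 0.64697 = AUD 7,805,143.14
Profit = AUD 7,805,143.14 − AUD 7,579,000.00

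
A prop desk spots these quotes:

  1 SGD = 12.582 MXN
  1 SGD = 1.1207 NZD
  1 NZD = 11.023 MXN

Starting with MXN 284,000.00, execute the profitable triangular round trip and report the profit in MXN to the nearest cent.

Profitable loop is MXN → NZD → SGD → MXN:
MXN 284,000.00 ÷ 11.023 = NZD 25,764.31
NZD 25,764.31 ÷ 1.1207 = SGD 22,989.48
SGD 22,989.48 × 12.582 = MXN 289,253.65
Profit = MXN 289,253.65 − MXN 284,000.00

Profit: MXN 5,253.65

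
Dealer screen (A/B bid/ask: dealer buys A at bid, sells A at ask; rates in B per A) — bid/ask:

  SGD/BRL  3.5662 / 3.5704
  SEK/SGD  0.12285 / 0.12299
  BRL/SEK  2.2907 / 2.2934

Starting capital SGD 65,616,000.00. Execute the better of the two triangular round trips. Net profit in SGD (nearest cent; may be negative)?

Net profit: SGD 234,461.69

Best loop SGD → BRL → SEK → SGD:
SGD 65,616,000.00 × 3.5662 (sell SGD at bid) = BRL 233,999,779.20
BRL 233,999,779.20 × 2.2907 (sell BRL at bid) = SEK 536,023,294.21
SEK 536,023,294.21 × 0.12285 (sell SEK at bid) = SGD 65,850,461.69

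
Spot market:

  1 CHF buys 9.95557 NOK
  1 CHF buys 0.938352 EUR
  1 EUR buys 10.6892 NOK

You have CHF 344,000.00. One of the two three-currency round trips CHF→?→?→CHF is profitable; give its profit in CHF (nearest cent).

Profit: CHF 2,579.84

Profitable loop is CHF → EUR → NOK → CHF:
CHF 344,000.00 × 0.938352 = EUR 322,793.09
EUR 322,793.09 × 10.6892 = NOK 3,450,399.88
NOK 3,450,399.88 ÷ 9.95557 = CHF 346,579.84
Profit = CHF 346,579.84 − CHF 344,000.00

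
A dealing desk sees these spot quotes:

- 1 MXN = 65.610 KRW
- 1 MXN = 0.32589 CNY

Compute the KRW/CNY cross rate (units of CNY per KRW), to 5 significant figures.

1 KRW ÷ 65.610 = 0.0152416 MXN
0.0152416 MXN × 0.32589 = 0.00496708 CNY

KRW/CNY = 0.0049671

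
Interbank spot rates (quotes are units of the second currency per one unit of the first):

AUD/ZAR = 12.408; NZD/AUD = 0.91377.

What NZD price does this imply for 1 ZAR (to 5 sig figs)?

ZAR/NZD = 0.088199

1 ZAR ÷ 12.408 = 0.0805932 AUD
0.0805932 AUD ÷ 0.91377 = 0.0881985 NZD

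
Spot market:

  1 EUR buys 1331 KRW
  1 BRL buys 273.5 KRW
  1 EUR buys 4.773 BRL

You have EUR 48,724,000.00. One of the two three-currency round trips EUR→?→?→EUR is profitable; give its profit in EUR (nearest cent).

Profitable loop is EUR → KRW → BRL → EUR:
EUR 48,724,000.00 × 1331 = KRW 64,851,644,000
KRW 64,851,644,000 ÷ 273.5 = BRL 237,117,528.34
BRL 237,117,528.34 ÷ 4.773 = EUR 49,678,929.05
Profit = EUR 49,678,929.05 − EUR 48,724,000.00

Profit: EUR 954,929.05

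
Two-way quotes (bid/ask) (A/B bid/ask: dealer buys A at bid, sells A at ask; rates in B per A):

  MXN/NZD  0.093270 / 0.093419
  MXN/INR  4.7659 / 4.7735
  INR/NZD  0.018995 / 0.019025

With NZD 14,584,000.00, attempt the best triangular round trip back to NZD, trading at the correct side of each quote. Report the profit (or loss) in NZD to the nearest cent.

Best loop NZD → INR → MXN → NZD:
NZD 14,584,000.00 ÷ 0.019025 (buy INR at ask) = INR 766,570,302.23
INR 766,570,302.23 ÷ 4.7735 (buy MXN at ask) = MXN 160,588,729.91
MXN 160,588,729.91 × 0.093270 (sell MXN at bid) = NZD 14,978,110.84

Net profit: NZD 394,110.84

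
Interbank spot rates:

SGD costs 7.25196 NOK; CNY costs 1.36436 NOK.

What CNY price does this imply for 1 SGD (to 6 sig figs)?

1 SGD × 7.25196 = 7.25196 NOK
7.25196 NOK ÷ 1.36436 = 5.31528 CNY

SGD/CNY = 5.31528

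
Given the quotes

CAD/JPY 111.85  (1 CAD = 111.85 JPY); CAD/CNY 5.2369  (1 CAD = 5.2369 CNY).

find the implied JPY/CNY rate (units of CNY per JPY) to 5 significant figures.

1 JPY ÷ 111.85 = 0.00894055 CAD
0.00894055 CAD × 5.2369 = 0.0468207 CNY

JPY/CNY = 0.046821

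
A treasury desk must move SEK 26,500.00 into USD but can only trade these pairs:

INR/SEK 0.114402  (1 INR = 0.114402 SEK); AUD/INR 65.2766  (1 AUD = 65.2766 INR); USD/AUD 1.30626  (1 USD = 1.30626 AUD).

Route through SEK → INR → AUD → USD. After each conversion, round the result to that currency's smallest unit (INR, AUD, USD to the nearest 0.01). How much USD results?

USD 2,716.60

SEK 26,500.00 ÷ 0.114402 = INR 231,639.31
INR 231,639.31 ÷ 65.2766 = AUD 3,548.58
AUD 3,548.58 ÷ 1.30626 = USD 2,716.60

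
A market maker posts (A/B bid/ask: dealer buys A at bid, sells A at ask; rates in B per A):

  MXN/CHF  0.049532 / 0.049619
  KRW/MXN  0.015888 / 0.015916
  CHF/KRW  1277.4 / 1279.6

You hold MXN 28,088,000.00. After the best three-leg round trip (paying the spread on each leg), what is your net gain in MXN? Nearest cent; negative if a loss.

Net profit: MXN 147,977.27

Best loop MXN → CHF → KRW → MXN:
MXN 28,088,000.00 × 0.049532 (sell MXN at bid) = CHF 1,391,254.82
CHF 1,391,254.82 × 1277.4 (sell CHF at bid) = KRW 1,777,188,902
KRW 1,777,188,902 × 0.015888 (sell KRW at bid) = MXN 28,235,977.27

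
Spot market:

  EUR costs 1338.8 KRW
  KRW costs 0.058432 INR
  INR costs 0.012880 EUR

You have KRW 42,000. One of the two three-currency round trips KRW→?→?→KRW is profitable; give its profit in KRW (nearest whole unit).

Profitable loop is KRW → INR → EUR → KRW:
KRW 42,000 × 0.058432 = INR 2,454.14
INR 2,454.14 × 0.012880 = EUR 31.61
EUR 31.61 × 1338.8 = KRW 42,319
Profit = KRW 42,319 − KRW 42,000

Profit: KRW 319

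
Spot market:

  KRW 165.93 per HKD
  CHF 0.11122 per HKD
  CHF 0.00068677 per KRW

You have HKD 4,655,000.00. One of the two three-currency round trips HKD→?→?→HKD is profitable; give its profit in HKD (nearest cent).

Profitable loop is HKD → KRW → CHF → HKD:
HKD 4,655,000.00 × 165.93 = KRW 772,404,150
KRW 772,404,150 × 0.00068677 = CHF 530,464.00
CHF 530,464.00 ÷ 0.11122 = HKD 4,769,501.87
Profit = HKD 4,769,501.87 − HKD 4,655,000.00

Profit: HKD 114,501.87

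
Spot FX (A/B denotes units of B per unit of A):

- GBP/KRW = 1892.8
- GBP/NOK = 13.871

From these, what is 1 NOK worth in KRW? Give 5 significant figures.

1 NOK ÷ 13.871 = 0.0720929 GBP
0.0720929 GBP × 1892.8 = 136.457 KRW

NOK/KRW = 136.46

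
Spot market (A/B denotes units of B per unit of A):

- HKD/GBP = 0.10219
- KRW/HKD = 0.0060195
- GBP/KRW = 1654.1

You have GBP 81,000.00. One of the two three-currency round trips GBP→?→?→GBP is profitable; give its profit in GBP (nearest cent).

Profit: GBP 1,416.77

Profitable loop is GBP → KRW → HKD → GBP:
GBP 81,000.00 × 1654.1 = KRW 133,982,100
KRW 133,982,100 × 0.0060195 = HKD 806,505.25
HKD 806,505.25 × 0.10219 = GBP 82,416.77
Profit = GBP 82,416.77 − GBP 81,000.00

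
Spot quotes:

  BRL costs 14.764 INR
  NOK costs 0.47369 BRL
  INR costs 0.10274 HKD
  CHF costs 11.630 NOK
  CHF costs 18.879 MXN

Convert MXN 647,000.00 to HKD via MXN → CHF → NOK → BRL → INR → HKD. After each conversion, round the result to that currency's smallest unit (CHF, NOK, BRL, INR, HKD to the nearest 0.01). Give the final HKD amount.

HKD 286,380.06

MXN 647,000.00 ÷ 18.879 = CHF 34,270.88
CHF 34,270.88 × 11.630 = NOK 398,570.33
NOK 398,570.33 × 0.47369 = BRL 188,798.78
BRL 188,798.78 × 14.764 = INR 2,787,425.19
INR 2,787,425.19 × 0.10274 = HKD 286,380.06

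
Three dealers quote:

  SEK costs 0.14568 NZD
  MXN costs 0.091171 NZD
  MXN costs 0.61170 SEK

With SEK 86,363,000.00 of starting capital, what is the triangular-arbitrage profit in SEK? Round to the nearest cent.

Profitable loop is SEK → MXN → NZD → SEK:
SEK 86,363,000.00 ÷ 0.61170 = MXN 141,185,221.51
MXN 141,185,221.51 × 0.091171 = NZD 12,871,997.83
NZD 12,871,997.83 ÷ 0.14568 = SEK 88,358,030.14
Profit = SEK 88,358,030.14 − SEK 86,363,000.00

Profit: SEK 1,995,030.14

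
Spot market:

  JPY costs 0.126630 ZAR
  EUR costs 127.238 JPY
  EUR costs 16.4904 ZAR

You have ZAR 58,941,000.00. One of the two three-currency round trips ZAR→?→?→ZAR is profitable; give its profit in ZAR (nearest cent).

Profitable loop is ZAR → JPY → EUR → ZAR:
ZAR 58,941,000.00 ÷ 0.126630 = JPY 465,458,422
JPY 465,458,422 ÷ 127.238 = EUR 3,658,171.48
EUR 3,658,171.48 × 16.4904 = ZAR 60,324,710.90
Profit = ZAR 60,324,710.90 − ZAR 58,941,000.00

Profit: ZAR 1,383,710.90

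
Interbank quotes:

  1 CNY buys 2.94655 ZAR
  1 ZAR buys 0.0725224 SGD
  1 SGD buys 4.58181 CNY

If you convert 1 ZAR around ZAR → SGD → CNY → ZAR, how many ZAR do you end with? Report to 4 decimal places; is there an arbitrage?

Around ZAR → SGD → CNY → ZAR: 1 × 0.0725224 × 4.58181 × 2.94655 = 0.979091
Product < 1; profitable direction is ZAR → CNY → SGD → ZAR.

0.9791 (arbitrage exists)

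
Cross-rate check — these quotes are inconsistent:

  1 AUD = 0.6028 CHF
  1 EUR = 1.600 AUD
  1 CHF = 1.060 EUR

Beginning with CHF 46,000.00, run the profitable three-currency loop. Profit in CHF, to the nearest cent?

Profit: CHF 1,028.04

Profitable loop is CHF → EUR → AUD → CHF:
CHF 46,000.00 × 1.060 = EUR 48,760.00
EUR 48,760.00 × 1.600 = AUD 78,016.00
AUD 78,016.00 × 0.6028 = CHF 47,028.04
Profit = CHF 47,028.04 − CHF 46,000.00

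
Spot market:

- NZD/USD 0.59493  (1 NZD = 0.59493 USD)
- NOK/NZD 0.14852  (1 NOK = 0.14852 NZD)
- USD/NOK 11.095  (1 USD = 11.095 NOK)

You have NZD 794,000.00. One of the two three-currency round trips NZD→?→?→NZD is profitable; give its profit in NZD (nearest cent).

Profitable loop is NZD → NOK → USD → NZD:
NZD 794,000.00 ÷ 0.14852 = NOK 5,346,081.34
NOK 5,346,081.34 ÷ 11.095 = USD 481,846.00
USD 481,846.00 ÷ 0.59493 = NZD 809,920.49
Profit = NZD 809,920.49 − NZD 794,000.00

Profit: NZD 15,920.49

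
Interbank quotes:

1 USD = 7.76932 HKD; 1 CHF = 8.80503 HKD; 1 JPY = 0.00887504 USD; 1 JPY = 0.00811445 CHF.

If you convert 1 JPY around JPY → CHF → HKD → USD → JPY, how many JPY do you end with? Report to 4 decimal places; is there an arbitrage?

1.0362 (arbitrage exists)

Around JPY → CHF → HKD → USD → JPY: 1 × 0.00811445 × 8.80503 ÷ 7.76932 ÷ 0.00887504 = 1.036183
Product > 1; profitable direction is JPY → CHF → HKD → USD → JPY.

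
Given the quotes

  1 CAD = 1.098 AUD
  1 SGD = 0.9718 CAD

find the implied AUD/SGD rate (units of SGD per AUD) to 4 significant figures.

1 AUD ÷ 1.098 = 0.910747 CAD
0.910747 CAD ÷ 0.9718 = 0.937175 SGD

AUD/SGD = 0.9372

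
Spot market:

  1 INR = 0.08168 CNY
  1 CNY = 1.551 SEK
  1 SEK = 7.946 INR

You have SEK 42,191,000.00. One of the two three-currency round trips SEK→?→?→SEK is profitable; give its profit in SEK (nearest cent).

Profit: SEK 280,334.44

Profitable loop is SEK → INR → CNY → SEK:
SEK 42,191,000.00 × 7.946 = INR 335,249,686.00
INR 335,249,686.00 × 0.08168 = CNY 27,383,194.35
CNY 27,383,194.35 × 1.551 = SEK 42,471,334.44
Profit = SEK 42,471,334.44 − SEK 42,191,000.00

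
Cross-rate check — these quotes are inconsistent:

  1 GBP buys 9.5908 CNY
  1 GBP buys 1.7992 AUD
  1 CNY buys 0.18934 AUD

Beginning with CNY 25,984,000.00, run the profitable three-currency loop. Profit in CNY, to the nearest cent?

Profit: CNY 241,499.73

Profitable loop is CNY → AUD → GBP → CNY:
CNY 25,984,000.00 × 0.18934 = AUD 4,919,810.56
AUD 4,919,810.56 ÷ 1.7992 = GBP 2,734,443.40
GBP 2,734,443.40 × 9.5908 = CNY 26,225,499.73
Profit = CNY 26,225,499.73 − CNY 25,984,000.00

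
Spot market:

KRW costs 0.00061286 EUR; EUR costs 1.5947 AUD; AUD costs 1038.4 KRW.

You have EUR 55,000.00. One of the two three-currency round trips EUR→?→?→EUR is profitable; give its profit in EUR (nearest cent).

Profit: EUR 817.15

Profitable loop is EUR → AUD → KRW → EUR:
EUR 55,000.00 × 1.5947 = AUD 87,708.50
AUD 87,708.50 × 1038.4 = KRW 91,076,506
KRW 91,076,506 × 0.00061286 = EUR 55,817.15
Profit = EUR 55,817.15 − EUR 55,000.00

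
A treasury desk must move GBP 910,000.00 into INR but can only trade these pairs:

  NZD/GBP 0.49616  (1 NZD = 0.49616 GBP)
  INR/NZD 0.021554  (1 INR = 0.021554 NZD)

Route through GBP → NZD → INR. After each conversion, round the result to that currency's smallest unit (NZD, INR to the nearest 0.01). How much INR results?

INR 85,092,594.41

GBP 910,000.00 ÷ 0.49616 = NZD 1,834,085.78
NZD 1,834,085.78 ÷ 0.021554 = INR 85,092,594.41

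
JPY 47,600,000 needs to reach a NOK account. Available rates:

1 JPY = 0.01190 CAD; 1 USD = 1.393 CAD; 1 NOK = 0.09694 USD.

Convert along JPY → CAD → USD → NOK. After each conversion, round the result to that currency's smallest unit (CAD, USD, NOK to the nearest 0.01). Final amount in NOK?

JPY 47,600,000 × 0.01190 = CAD 566,440.00
CAD 566,440.00 ÷ 1.393 = USD 406,633.17
USD 406,633.17 ÷ 0.09694 = NOK 4,194,689.19

NOK 4,194,689.19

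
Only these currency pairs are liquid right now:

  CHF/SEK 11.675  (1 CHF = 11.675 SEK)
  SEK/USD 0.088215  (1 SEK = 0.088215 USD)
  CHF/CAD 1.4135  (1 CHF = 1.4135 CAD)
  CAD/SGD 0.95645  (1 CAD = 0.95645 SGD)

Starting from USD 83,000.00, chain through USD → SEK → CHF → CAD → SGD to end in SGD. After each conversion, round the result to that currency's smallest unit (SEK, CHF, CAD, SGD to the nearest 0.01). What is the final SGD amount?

USD 83,000.00 ÷ 0.088215 = SEK 940,883.07
SEK 940,883.07 ÷ 11.675 = CHF 80,589.56
CHF 80,589.56 × 1.4135 = CAD 113,913.34
CAD 113,913.34 × 0.95645 = SGD 108,952.41

SGD 108,952.41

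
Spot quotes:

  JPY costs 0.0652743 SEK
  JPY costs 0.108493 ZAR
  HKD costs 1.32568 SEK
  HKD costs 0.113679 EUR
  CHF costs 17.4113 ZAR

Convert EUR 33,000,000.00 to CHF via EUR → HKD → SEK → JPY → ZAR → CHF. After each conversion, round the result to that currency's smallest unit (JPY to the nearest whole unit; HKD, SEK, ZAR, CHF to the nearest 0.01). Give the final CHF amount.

EUR 33,000,000.00 ÷ 0.113679 = HKD 290,291,082.79
HKD 290,291,082.79 × 1.32568 = SEK 384,833,082.63
SEK 384,833,082.63 ÷ 0.0652743 = JPY 5,895,629,407
JPY 5,895,629,407 × 0.108493 = ZAR 639,634,521.25
ZAR 639,634,521.25 ÷ 17.4113 = CHF 36,736,746.90

CHF 36,736,746.90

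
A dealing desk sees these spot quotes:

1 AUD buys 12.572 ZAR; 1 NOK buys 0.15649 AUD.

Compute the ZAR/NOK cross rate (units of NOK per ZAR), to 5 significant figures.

ZAR/NOK = 0.50829

1 ZAR ÷ 12.572 = 0.0795418 AUD
0.0795418 AUD ÷ 0.15649 = 0.508287 NOK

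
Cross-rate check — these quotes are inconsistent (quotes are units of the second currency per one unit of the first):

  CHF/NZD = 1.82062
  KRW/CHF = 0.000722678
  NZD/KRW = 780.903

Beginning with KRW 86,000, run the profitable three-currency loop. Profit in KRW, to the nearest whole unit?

Profit: KRW 2,361

Profitable loop is KRW → CHF → NZD → KRW:
KRW 86,000 × 0.000722678 = CHF 62.15
CHF 62.15 × 1.82062 = NZD 113.15
NZD 113.15 × 780.903 = KRW 88,361
Profit = KRW 88,361 − KRW 86,000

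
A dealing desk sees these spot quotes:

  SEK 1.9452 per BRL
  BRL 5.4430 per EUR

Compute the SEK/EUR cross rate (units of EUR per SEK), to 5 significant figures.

1 SEK ÷ 1.9452 = 0.514086 BRL
0.514086 BRL ÷ 5.4430 = 0.094449 EUR

SEK/EUR = 0.094449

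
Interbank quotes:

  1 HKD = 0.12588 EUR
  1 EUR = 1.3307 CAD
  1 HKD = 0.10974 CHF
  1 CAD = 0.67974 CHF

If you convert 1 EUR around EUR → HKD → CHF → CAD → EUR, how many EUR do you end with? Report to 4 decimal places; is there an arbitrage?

Around EUR → HKD → CHF → CAD → EUR: 1 ÷ 0.12588 × 0.10974 ÷ 0.67974 ÷ 1.3307 = 0.963796
Product < 1; profitable direction is EUR → CAD → CHF → HKD → EUR.

0.9638 (arbitrage exists)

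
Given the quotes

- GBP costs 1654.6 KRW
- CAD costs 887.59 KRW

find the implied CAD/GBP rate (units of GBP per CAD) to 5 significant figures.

1 CAD × 887.59 = 887.59 KRW
887.59 KRW ÷ 1654.6 = 0.536438 GBP

CAD/GBP = 0.53644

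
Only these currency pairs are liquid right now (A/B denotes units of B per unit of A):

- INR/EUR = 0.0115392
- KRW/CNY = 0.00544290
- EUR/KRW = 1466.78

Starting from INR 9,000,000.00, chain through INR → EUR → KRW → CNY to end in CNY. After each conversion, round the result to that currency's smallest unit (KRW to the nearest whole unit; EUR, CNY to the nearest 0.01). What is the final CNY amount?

INR 9,000,000.00 × 0.0115392 = EUR 103,852.80
EUR 103,852.80 × 1466.78 = KRW 152,329,210
KRW 152,329,210 × 0.00544290 = CNY 829,112.66

CNY 829,112.66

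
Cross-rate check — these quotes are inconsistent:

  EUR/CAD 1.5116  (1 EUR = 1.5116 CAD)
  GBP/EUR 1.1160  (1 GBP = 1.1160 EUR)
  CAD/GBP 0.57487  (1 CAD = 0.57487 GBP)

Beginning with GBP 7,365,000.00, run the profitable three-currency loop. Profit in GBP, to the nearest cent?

Profitable loop is GBP → CAD → EUR → GBP:
GBP 7,365,000.00 ÷ 0.57487 = CAD 12,811,592.19
CAD 12,811,592.19 ÷ 1.5116 = EUR 8,475,517.46
EUR 8,475,517.46 ÷ 1.1160 = GBP 7,594,549.69
Profit = GBP 7,594,549.69 − GBP 7,365,000.00

Profit: GBP 229,549.69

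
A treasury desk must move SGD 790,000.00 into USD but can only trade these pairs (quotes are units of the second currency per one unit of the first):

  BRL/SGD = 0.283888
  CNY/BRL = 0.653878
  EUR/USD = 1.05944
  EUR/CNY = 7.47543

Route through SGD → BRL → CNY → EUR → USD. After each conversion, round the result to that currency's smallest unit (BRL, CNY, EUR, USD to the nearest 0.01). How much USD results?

SGD 790,000.00 ÷ 0.283888 = BRL 2,782,787.58
BRL 2,782,787.58 ÷ 0.653878 = CNY 4,255,820.78
CNY 4,255,820.78 ÷ 7.47543 = EUR 569,307.82
EUR 569,307.82 × 1.05944 = USD 603,147.48

USD 603,147.48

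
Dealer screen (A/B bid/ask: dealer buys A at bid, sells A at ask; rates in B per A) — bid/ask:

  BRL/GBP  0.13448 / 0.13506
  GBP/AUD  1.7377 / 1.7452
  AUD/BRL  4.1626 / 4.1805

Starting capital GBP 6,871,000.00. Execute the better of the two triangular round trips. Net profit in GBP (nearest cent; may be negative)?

Best loop GBP → BRL → AUD → GBP:
GBP 6,871,000.00 ÷ 0.13506 (buy BRL at ask) = BRL 50,873,685.77
BRL 50,873,685.77 ÷ 4.1805 (buy AUD at ask) = AUD 12,169,282.57
AUD 12,169,282.57 ÷ 1.7452 (buy GBP at ask) = GBP 6,973,001.70

Net profit: GBP 102,001.70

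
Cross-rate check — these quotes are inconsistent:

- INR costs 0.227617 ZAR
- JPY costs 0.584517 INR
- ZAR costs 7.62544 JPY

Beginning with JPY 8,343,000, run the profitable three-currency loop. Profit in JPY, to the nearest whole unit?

Profit: JPY 121,260

Profitable loop is JPY → INR → ZAR → JPY:
JPY 8,343,000 × 0.584517 = INR 4,876,625.33
INR 4,876,625.33 × 0.227617 = ZAR 1,110,002.83
ZAR 1,110,002.83 × 7.62544 = JPY 8,464,260
Profit = JPY 8,464,260 − JPY 8,343,000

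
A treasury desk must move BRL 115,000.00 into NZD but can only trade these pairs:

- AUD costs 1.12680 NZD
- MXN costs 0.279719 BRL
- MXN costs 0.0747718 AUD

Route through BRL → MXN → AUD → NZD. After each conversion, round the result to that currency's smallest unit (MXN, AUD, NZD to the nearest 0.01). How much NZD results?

BRL 115,000.00 ÷ 0.279719 = MXN 411,126.88
MXN 411,126.88 × 0.0747718 = AUD 30,740.70
AUD 30,740.70 × 1.12680 = NZD 34,638.62

NZD 34,638.62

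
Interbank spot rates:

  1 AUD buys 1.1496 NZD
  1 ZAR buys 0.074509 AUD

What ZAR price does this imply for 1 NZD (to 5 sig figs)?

NZD/ZAR = 11.675

1 NZD ÷ 1.1496 = 0.869868 AUD
0.869868 AUD ÷ 0.074509 = 11.6747 ZAR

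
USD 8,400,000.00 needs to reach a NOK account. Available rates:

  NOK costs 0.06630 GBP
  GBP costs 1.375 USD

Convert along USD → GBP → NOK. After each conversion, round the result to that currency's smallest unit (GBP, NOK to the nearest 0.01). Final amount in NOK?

NOK 92,143,150.98

USD 8,400,000.00 ÷ 1.375 = GBP 6,109,090.91
GBP 6,109,090.91 ÷ 0.06630 = NOK 92,143,150.98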